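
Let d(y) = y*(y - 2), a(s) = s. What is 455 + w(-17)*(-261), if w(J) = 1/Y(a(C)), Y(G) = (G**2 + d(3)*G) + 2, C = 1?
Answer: 823/2 ≈ 411.50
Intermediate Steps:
d(y) = y*(-2 + y)
Y(G) = 2 + G**2 + 3*G (Y(G) = (G**2 + (3*(-2 + 3))*G) + 2 = (G**2 + (3*1)*G) + 2 = (G**2 + 3*G) + 2 = 2 + G**2 + 3*G)
w(J) = 1/6 (w(J) = 1/(2 + 1**2 + 3*1) = 1/(2 + 1 + 3) = 1/6)
455 + w(-17)*(-261) = 455 + (1/6)*(-261) = 455 - 87/2 = 823/2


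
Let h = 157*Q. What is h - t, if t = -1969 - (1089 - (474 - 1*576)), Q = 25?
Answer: 7085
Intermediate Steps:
h = 3925 (h = 157*25 = 3925)
t = -3160 (t = -1969 - (1089 - (474 - 576)) = -1969 - (1089 - 1*(-102)) = -1969 - (1089 + 102) = -1969 - 1*1191 = -1969 - 1191 = -3160)
h - t = 3925 - 1*(-3160) = 3925 + 3160 = 7085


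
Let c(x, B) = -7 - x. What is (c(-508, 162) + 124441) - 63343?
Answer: 61599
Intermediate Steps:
(c(-508, 162) + 124441) - 63343 = ((-7 - 1*(-508)) + 124441) - 63343 = ((-7 + 508) + 124441) - 63343 = (501 + 124441) - 63343 = 124942 - 63343 = 61599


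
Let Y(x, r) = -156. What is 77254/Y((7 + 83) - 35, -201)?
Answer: -38627/78 ≈ -495.22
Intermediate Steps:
77254/Y((7 + 83) - 35, -201) = 77254/(-156) = 77254*(-1/156) = -38627/78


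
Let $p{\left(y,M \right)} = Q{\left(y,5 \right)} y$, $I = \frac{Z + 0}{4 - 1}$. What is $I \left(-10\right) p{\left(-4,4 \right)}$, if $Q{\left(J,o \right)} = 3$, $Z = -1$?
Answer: $-40$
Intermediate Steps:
$I = - \frac{1}{3}$ ($I = \frac{-1 + 0}{4 - 1} = - \frac{1}{3} \approx -0.33333$)
$p{\left(y,M \right)} = 3 y$
$I \left(-10\right) p{\left(-4,4 \right)} = \left(- \frac{1}{3}\right) \left(-10\right) 3 \left(-4\right) = \frac{10}{3} \left(-12\right) = -40$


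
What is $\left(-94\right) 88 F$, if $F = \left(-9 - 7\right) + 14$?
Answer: $16544$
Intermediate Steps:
$F = -2$ ($F = -16 + 14 = -2$)
$\left(-94\right) 88 F = \left(-94\right) 88 \left(-2\right) = \left(-8272\right) \left(-2\right) = 16544$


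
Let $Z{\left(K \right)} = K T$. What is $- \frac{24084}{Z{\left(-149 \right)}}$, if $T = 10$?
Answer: $\frac{12042}{745} \approx 16.164$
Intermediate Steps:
$Z{\left(K \right)} = 10 K$ ($Z{\left(K \right)} = K 10 = 10 K$)
$- \frac{24084}{Z{\left(-149 \right)}} = - \frac{24084}{10 \left(-149\right)} = - \frac{24084}{-1490} = \left(-24084\right) \left(- \frac{1}{1490}\right) = \frac{12042}{745}$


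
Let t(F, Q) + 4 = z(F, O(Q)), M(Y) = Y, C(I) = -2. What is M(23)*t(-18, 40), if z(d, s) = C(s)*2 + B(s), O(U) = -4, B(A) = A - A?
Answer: -184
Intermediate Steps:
B(A) = 0
z(d, s) = -4 (z(d, s) = -2*2 + 0 = -4 + 0 = -4)
t(F, Q) = -8 (t(F, Q) = -4 - 4 = -8)
M(23)*t(-18, 40) = 23*(-8) = -184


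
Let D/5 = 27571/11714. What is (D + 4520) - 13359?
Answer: -103402191/11714 ≈ -8827.2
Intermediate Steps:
D = 137855/11714 (D = 5*(27571/11714) = 137855/11714 ≈ 11.768)
(D + 4520) - 13359 = (137855/11714 + 4520) - 13359 = 53085135/11714 - 13359 = -103402191/11714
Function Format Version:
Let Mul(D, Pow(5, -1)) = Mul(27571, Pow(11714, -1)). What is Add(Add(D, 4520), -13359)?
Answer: Rational(-103402191, 11714) ≈ -8827.2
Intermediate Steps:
D = Rational(137855, 11714) (D = Mul(5, Mul(27571, Pow(11714, -1))) = Mul(5, Mul(27571, Rational(1, 11714))) = Mul(5, Rational(27571, 11714)) = Rational(137855, 11714) ≈ 11.768)
Add(Add(D, 4520), -13359) = Add(Add(Rational(137855, 11714), 4520), -13359) = Add(Rational(53085135, 11714), -13359) = Rational(-103402191, 11714)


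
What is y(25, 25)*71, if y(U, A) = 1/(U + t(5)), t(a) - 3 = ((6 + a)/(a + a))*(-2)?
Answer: 355/129 ≈ 2.7519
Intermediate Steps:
t(a) = 3 - (6 + a)/a (t(a) = 3 + ((6 + a)/(a + a))*(-2) = 3 + ((6 + a)/((2*a)))*(-2) = 3 + ((6 + a)*(1/(2*a)))*(-2) = 3 + ((6 + a)/(2*a))*(-2) = 3 - (6 + a)/a)
y(U, A) = 1/(⅘ + U) (y(U, A) = 1/(U + (2 - 6/5)) = 1/(U + ⅘) = 1/(⅘ + U))
y(25, 25)*71 = (5/(4 + 5*25))*71 = (5/(4 + 125))*71 = (5/129)*71 = 355/129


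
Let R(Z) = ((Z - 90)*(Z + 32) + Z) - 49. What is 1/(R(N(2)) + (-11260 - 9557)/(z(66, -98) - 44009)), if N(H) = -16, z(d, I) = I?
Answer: -44107/77651610 ≈ -0.00056801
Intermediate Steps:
R(Z) = -49 + Z + (-90 + Z)*(32 + Z) (R(Z) = ((-90 + Z)*(32 + Z) + Z) - 49 = (Z + (-90 + Z)*(32 + Z)) - 49 = -49 + Z + (-90 + Z)*(32 + Z))
1/(R(N(2)) + (-11260 - 9557)/(z(66, -98) - 44009)) = 1/((-2929 + (-16)² - 57*(-16)) + (-11260 - 9557)/(-98 - 44009)) = 1/((-2929 + 256 + 912) - 20817/(-44107)) = 1/(-1761 - 20817*(-1/44107)) = 1/(-1761 + 20817/44107) = 1/(-77651610/44107) = -44107/77651610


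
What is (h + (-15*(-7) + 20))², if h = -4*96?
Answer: 67081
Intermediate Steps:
h = -384
(h + (-15*(-7) + 20))² = (-384 + (-15*(-7) + 20))² = (-384 + (105 + 20))² = (-384 + 125)² = (-259)² = 67081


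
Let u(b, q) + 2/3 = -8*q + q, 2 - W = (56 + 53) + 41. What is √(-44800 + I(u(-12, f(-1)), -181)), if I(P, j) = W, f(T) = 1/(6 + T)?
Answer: 2*I*√11237 ≈ 212.01*I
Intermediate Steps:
W = -148 (W = 2 - ((56 + 53) + 41) = 2 - (109 + 41) = 2 - 1*150 = 2 - 150 = -148)
u(b, q) = -⅔ - 7*q (u(b, q) = -⅔ + (-8*q + q) = -⅔ - 7*q)
I(P, j) = -148
√(-44800 + I(u(-12, f(-1)), -181)) = √(-44800 - 148) = √(-44948) = 2*I*√11237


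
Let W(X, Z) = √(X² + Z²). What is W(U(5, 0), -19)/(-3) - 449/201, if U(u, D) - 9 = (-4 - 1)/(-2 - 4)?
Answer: -449/201 - √16477/18 ≈ -9.3651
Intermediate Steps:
U(u, D) = 59/6 (U(u, D) = 9 + (-4 - 1)/(-2 - 4) = 9 - 5/(-6) = 9 - 5*(-⅙) = 9 + ⅚ = 59/6)
W(U(5, 0), -19)/(-3) - 449/201 = √((59/6)² + (-19)²)/(-3) - 449/201 = √(3481/36 + 361)*(-⅓) - 449*1/201 = √(16477/36)*(-⅓) - 449/201 = (√16477/6)*(-⅓) - 449/201 = -√16477/18 - 449/201 = -449/201 - √16477/18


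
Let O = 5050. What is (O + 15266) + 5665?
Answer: 25981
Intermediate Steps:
(O + 15266) + 5665 = (5050 + 15266) + 5665 = 20316 + 5665 = 25981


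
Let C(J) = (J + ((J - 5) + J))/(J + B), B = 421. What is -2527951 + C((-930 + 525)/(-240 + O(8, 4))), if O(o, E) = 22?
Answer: -233034106908/92183 ≈ -2.5280e+6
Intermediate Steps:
C(J) = (-5 + 3*J)/(421 + J) (C(J) = (J + ((J - 5) + J))/(J + 421) = (J + ((-5 + J) + J))/(421 + J) = (J + (-5 + 2*J))/(421 + J) = (-5 + 3*J)/(421 + J))
-2527951 + C((-930 + 525)/(-240 + O(8, 4))) = -2527951 + (-5 + 3*((-930 + 525)/(-240 + 22)))/(421 + (-930 + 525)/(-240 + 22)) = -2527951 + (-5 + 3*(-405/(-218)))/(421 - 405/(-218)) = -2527951 + (-5 + 3*(-405*(-1/218)))/(421 - 405*(-1/218)) = -2527951 + (-5 + 3*(405/218))/(421 + 405/218) = -2527951 + (-5 + 1215/218)/(92183/218) = -2527951 + (218/92183)*(125/218) = -2527951 + 125/92183 = -233034106908/92183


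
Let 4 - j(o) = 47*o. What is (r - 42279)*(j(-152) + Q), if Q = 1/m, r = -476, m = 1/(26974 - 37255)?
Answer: 133951415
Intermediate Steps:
j(o) = 4 - 47*o
m = -1/10281 (m = 1/(-10281) = -1/10281 ≈ -9.7267e-5)
Q = -10281 (Q = 1/(-1/10281) = -10281)
(r - 42279)*(j(-152) + Q) = (-476 - 42279)*((4 - 47*(-152)) - 10281) = -42755*((4 + 7144) - 10281) = -42755*(7148 - 10281) = -42755*(-3133) = 133951415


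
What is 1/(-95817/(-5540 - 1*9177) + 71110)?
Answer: 14717/1046621687 ≈ 1.4061e-5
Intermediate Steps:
1/(-95817/(-5540 - 1*9177) + 71110) = 1/(-95817/(-5540 - 9177) + 71110) = 1/(-95817/(-14717) + 71110) = 1/(-95817*(-1/14717) + 71110) = 1/(95817/14717 + 71110) = 1/(1046621687/14717) = 14717/1046621687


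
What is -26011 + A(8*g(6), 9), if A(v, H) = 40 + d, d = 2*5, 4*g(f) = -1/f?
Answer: -25961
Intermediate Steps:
g(f) = -1/(4*f) (g(f) = (-1/f)/4 = -1/(4*f))
d = 10
A(v, H) = 50 (A(v, H) = 40 + 10 = 50)
-26011 + A(8*g(6), 9) = -26011 + 50 = -25961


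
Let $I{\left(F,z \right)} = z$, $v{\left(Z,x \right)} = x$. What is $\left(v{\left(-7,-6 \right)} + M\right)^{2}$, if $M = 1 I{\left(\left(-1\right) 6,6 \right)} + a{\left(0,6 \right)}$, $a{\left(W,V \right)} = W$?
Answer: $0$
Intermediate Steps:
$M = 6$ ($M = 1 \cdot 6 + 0 = 6 + 0 = 6$)
$\left(v{\left(-7,-6 \right)} + M\right)^{2} = \left(-6 + 6\right)^{2} = 0^{2} = 0$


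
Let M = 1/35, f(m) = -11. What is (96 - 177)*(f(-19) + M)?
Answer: 31104/35 ≈ 888.69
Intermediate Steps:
M = 1/35 ≈ 0.028571
(96 - 177)*(f(-19) + M) = (96 - 177)*(-11 + 1/35) = -81*(-384/35) = 31104/35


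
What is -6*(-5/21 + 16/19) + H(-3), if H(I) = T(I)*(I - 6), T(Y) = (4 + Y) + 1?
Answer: -2876/133 ≈ -21.624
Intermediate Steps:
T(Y) = 5 + Y
H(I) = (-6 + I)*(5 + I) (H(I) = (5 + I)*(I - 6) = (5 + I)*(-6 + I) = (-6 + I)*(5 + I))
-6*(-5/21 + 16/19) + H(-3) = -6*(-5/21 + 16/19) + (-6 - 3)*(5 - 3) = -6*(-5*1/21 + 16*(1/19)) - 9*2 = -6*(-5/21 + 16/19) - 18 = -6*241/399 - 18 = -482/133 - 18 = -2876/133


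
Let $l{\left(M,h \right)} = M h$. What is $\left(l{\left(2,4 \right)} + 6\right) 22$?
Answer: $308$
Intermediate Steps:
$\left(l{\left(2,4 \right)} + 6\right) 22 = \left(2 \cdot 4 + 6\right) 22 = \left(8 + 6\right) 22 = 14 \cdot 22 = 308$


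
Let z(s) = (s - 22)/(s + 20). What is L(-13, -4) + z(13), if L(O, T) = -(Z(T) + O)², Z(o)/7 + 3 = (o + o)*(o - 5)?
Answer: -2429903/11 ≈ -2.2090e+5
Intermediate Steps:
Z(o) = -21 + 14*o*(-5 + o) (Z(o) = -21 + 7*((o + o)*(o - 5)) = -21 + 7*((2*o)*(-5 + o)) = -21 + 7*(2*o*(-5 + o)) = -21 + 14*o*(-5 + o))
z(s) = (-22 + s)/(20 + s)
L(O, T) = -(-21 + O - 70*T + 14*T²)² (L(O, T) = -((-21 - 70*T + 14*T²) + O)² = -(-21 + O - 70*T + 14*T²)²)
L(-13, -4) + z(13) = -(-21 - 13 - 70*(-4) + 14*(-4)²)² + (-22 + 13)/(20 + 13) = -(-21 - 13 + 280 + 14*16)² - 9/33 = -(-21 - 13 + 280 + 224)² + (1/33)*(-9) = -1*470² - 3/11 = -1*220900 - 3/11 = -220900 - 3/11 = -2429903/11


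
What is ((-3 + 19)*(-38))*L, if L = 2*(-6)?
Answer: 7296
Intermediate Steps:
L = -12
((-3 + 19)*(-38))*L = ((-3 + 19)*(-38))*(-12) = (16*(-38))*(-12) = -608*(-12) = 7296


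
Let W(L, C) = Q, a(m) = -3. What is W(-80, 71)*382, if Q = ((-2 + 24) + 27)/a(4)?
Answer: -18718/3 ≈ -6239.3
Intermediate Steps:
Q = -49/3 (Q = ((-2 + 24) + 27)/(-3) = (22 + 27)*(-1/3) = 49*(-1/3) = -49/3 ≈ -16.333)
W(L, C) = -49/3
W(-80, 71)*382 = -49/3*382 = -18718/3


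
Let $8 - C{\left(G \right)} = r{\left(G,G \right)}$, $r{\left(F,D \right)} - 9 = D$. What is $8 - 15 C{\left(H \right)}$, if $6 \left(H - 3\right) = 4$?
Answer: $78$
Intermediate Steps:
$H = \frac{11}{3}$ ($H = 3 + \frac{1}{6} \cdot 4 = 3 + \frac{2}{3} = \frac{11}{3} \approx 3.6667$)
$r{\left(F,D \right)} = 9 + D$
$C{\left(G \right)} = -1 - G$ ($C{\left(G \right)} = 8 - \left(9 + G\right) = -1 - G$)
$8 - 15 C{\left(H \right)} = 8 - 15 \left(-1 - \frac{11}{3}\right) = 8 - -70 = 8 + 70 = 78$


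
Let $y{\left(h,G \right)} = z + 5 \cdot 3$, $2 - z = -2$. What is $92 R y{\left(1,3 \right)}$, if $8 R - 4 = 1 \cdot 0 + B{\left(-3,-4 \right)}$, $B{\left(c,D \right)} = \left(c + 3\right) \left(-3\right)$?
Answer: $874$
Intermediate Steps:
$z = 4$ ($z = 2 - -2 = 2 + 2 = 4$)
$B{\left(c,D \right)} = -9 - 3 c$ ($B{\left(c,D \right)} = \left(3 + c\right) \left(-3\right) = -9 - 3 c$)
$R = \frac{1}{2}$ ($R = \frac{1}{2} + \frac{1 \cdot 0 - 0}{8} = \frac{1}{2} + \frac{0 + \left(-9 + 9\right)}{8} = \frac{1}{2} + \frac{0 + 0}{8} = \frac{1}{2} + \frac{1}{8} \cdot 0 = \frac{1}{2} + 0 = \frac{1}{2} \approx 0.5$)
$y{\left(h,G \right)} = 19$ ($y{\left(h,G \right)} = 4 + 5 \cdot 3 = 4 + 15 = 19$)
$92 R y{\left(1,3 \right)} = 92 \cdot \frac{1}{2} \cdot 19 = 92 \cdot \frac{19}{2} = 874$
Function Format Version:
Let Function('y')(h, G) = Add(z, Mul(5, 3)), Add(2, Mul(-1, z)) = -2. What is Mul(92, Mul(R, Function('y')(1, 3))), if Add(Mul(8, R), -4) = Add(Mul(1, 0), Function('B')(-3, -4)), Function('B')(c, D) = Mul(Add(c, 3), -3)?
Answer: 874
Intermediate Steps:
z = 4 (z = Add(2, Mul(-1, -2)) = Add(2, 2) = 4)
Function('B')(c, D) = Add(-9, Mul(-3, c)) (Function('B')(c, D) = Mul(Add(3, c), -3) = Add(-9, Mul(-3, c)))
R = Rational(1, 2) (R = Add(Rational(1, 2), Mul(Rational(1, 8), Add(Mul(1, 0), Add(-9, Mul(-3, -3))))) = Add(Rational(1, 2), Mul(Rational(1, 8), Add(0, Add(-9, 9)))) = Add(Rational(1, 2), Mul(Rational(1, 8), Add(0, 0))) = Add(Rational(1, 2), Mul(Rational(1, 8), 0)) = Add(Rational(1, 2), 0) = Rational(1, 2) ≈ 0.50000)
Function('y')(h, G) = 19 (Function('y')(h, G) = Add(4, Mul(5, 3)) = Add(4, 15) = 19)
Mul(92, Mul(R, Function('y')(1, 3))) = Mul(92, Mul(Rational(1, 2), 19)) = Mul(92, Rational(19, 2)) = 874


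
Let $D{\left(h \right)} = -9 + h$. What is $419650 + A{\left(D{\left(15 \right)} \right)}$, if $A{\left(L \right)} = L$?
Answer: $419656$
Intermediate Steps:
$419650 + A{\left(D{\left(15 \right)} \right)} = 419650 + \left(-9 + 15\right) = 419650 + 6 = 419656$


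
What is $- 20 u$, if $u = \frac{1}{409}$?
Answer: $- \frac{20}{409} \approx -0.0489$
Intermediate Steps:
$u = \frac{1}{409} \approx 0.002445$
$- 20 u = \left(-20\right) \frac{1}{409} = - \frac{20}{409}$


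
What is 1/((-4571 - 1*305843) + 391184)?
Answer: 1/80770 ≈ 1.2381e-5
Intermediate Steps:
1/((-4571 - 1*305843) + 391184) = 1/((-4571 - 305843) + 391184) = 1/(-310414 + 391184) = 1/80770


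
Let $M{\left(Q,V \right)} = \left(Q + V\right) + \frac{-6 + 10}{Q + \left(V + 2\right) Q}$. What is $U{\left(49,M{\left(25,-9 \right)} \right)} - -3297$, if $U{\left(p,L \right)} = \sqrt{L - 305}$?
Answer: $3297 + \frac{i \sqrt{65031}}{15} \approx 3297.0 + 17.001 i$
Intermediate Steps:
$M{\left(Q,V \right)} = Q + V + \frac{4}{Q + Q \left(2 + V\right)}$ ($M{\left(Q,V \right)} = \left(Q + V\right) + \frac{4}{Q + \left(2 + V\right) Q} = \left(Q + V\right) + \frac{4}{Q + Q \left(2 + V\right)} = Q + V + \frac{4}{Q + Q \left(2 + V\right)}$)
$U{\left(p,L \right)} = \sqrt{-305 + L}$
$U{\left(49,M{\left(25,-9 \right)} \right)} - -3297 = \sqrt{-305 + \frac{4 + 3 \cdot 25^{2} + 25 \left(-9\right)^{2} - 9 \cdot 25^{2} + 3 \cdot 25 \left(-9\right)}{25 \left(3 - 9\right)}} - -3297 = \sqrt{-305 + \frac{4 + 3 \cdot 625 + 25 \cdot 81 - 5625 - 675}{25 \left(-6\right)}} + 3297 = \sqrt{-305 + \frac{1}{25} \left(- \frac{1}{6}\right) \left(4 + 1875 + 2025 - 5625 - 675\right)} + 3297 = \sqrt{-305 + \frac{1}{25} \left(- \frac{1}{6}\right) \left(-2396\right)} + 3297 = \sqrt{-305 + \frac{1198}{75}} + 3297 = \sqrt{- \frac{21677}{75}} + 3297 = \frac{i \sqrt{65031}}{15} + 3297 = 3297 + \frac{i \sqrt{65031}}{15}$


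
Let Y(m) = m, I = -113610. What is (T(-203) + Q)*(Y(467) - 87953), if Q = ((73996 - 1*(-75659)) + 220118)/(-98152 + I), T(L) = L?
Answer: 1896585329037/105881 ≈ 1.7912e+7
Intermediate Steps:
Q = -369773/211762 (Q = ((73996 - 1*(-75659)) + 220118)/(-98152 - 113610) = ((73996 + 75659) + 220118)/(-211762) = (149655 + 220118)*(-1/211762) = 369773*(-1/211762) = -369773/211762 ≈ -1.7462)
(T(-203) + Q)*(Y(467) - 87953) = (-203 - 369773/211762)*(467 - 87953) = -43357459/211762*(-87486) = 1896585329037/105881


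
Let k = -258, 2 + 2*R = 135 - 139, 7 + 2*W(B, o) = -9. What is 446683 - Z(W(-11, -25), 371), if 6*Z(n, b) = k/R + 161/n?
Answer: 21440257/48 ≈ 4.4667e+5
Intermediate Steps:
W(B, o) = -8 (W(B, o) = -7/2 + (½)*(-9) = -7/2 - 9/2 = -8)
R = -3 (R = -1 + (135 - 139)/2 = -1 + (½)*(-4) = -1 - 2 = -3)
Z(n, b) = 43/3 + 161/(6*n) (Z(n, b) = (-258/(-3) + 161/n)/6 = (-258*(-⅓) + 161/n)/6 = (86 + 161/n)/6 = 43/3 + 161/(6*n))
446683 - Z(W(-11, -25), 371) = 446683 - (161 + 86*(-8))/(6*(-8)) = 446683 - (-1)*(161 - 688)/(6*8) = 446683 - (-1)*(-527)/(6*8) = 446683 - 1*527/48 = 446683 - 527/48 = 21440257/48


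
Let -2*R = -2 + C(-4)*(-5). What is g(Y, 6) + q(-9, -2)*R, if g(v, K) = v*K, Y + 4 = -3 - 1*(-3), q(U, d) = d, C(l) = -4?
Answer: -6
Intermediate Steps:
Y = -4 (Y = -4 + (-3 - 1*(-3)) = -4 + (-3 + 3) = -4 + 0 = -4)
g(v, K) = K*v
R = -9 (R = -(-2 - 4*(-5))/2 = -(-2 + 20)/2 = -½*18 = -9)
g(Y, 6) + q(-9, -2)*R = 6*(-4) - 2*(-9) = -24 + 18 = -6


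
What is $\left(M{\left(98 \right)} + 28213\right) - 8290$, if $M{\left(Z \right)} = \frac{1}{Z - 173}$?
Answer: $\frac{1494224}{75} \approx 19923.0$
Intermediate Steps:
$M{\left(Z \right)} = \frac{1}{-173 + Z}$
$\left(M{\left(98 \right)} + 28213\right) - 8290 = \left(\frac{1}{-173 + 98} + 28213\right) - 8290 = \left(\frac{1}{-75} + 28213\right) - 8290 = \left(- \frac{1}{75} + 28213\right) - 8290 = \frac{2115974}{75} - 8290 = \frac{1494224}{75}$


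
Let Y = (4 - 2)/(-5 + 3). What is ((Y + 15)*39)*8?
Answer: 4368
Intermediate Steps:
Y = -1 (Y = 2/(-2) = 2*(-½) = -1)
((Y + 15)*39)*8 = ((-1 + 15)*39)*8 = (14*39)*8 = 546*8 = 4368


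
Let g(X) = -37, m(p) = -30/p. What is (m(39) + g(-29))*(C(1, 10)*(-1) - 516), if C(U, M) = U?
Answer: 253847/13 ≈ 19527.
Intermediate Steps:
(m(39) + g(-29))*(C(1, 10)*(-1) - 516) = (-30/39 - 37)*(1*(-1) - 516) = (-30*1/39 - 37)*(-1 - 516) = (-10/13 - 37)*(-517) = -491/13*(-517) = 253847/13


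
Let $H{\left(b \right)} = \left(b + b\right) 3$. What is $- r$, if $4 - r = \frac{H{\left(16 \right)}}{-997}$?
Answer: $- \frac{4084}{997} \approx -4.0963$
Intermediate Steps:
$H{\left(b \right)} = 6 b$ ($H{\left(b \right)} = 2 b 3 = 6 b$)
$r = \frac{4084}{997}$ ($r = 4 - \frac{6 \cdot 16}{-997} = 4 - 96 \left(- \frac{1}{997}\right) = 4 - - \frac{96}{997} = 4 + \frac{96}{997} = \frac{4084}{997} \approx 4.0963$)
$- r = \left(-1\right) \frac{4084}{997} = - \frac{4084}{997}$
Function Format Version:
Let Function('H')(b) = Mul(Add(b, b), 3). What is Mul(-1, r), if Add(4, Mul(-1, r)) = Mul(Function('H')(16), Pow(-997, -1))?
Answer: Rational(-4084, 997) ≈ -4.0963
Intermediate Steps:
Function('H')(b) = Mul(6, b) (Function('H')(b) = Mul(Mul(2, b), 3) = Mul(6, b))
r = Rational(4084, 997) (r = Add(4, Mul(-1, Mul(Mul(6, 16), Pow(-997, -1)))) = Add(4, Mul(-1, Mul(96, Rational(-1, 997)))) = Add(4, Mul(-1, Rational(-96, 997))) = Add(4, Rational(96, 997)) = Rational(4084, 997) ≈ 4.0963)
Mul(-1, r) = Mul(-1, Rational(4084, 997)) = Rational(-4084, 997)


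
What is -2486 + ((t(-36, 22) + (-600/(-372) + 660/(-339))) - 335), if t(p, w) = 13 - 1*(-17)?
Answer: -9778043/3503 ≈ -2791.3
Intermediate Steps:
t(p, w) = 30 (t(p, w) = 13 + 17 = 30)
-2486 + ((t(-36, 22) + (-600/(-372) + 660/(-339))) - 335) = -2486 + ((30 + (-600/(-372) + 660/(-339))) - 335) = -2486 + ((30 + (-600*(-1/372) + 660*(-1/339))) - 335) = -2486 + ((30 + (50/31 - 220/113)) - 335) = -2486 + ((30 - 1170/3503) - 335) = -2486 + (103920/3503 - 335) = -2486 - 1069585/3503 = -9778043/3503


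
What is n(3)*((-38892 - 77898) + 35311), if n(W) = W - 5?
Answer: 162958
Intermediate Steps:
n(W) = -5 + W
n(3)*((-38892 - 77898) + 35311) = (-5 + 3)*((-38892 - 77898) + 35311) = -2*(-116790 + 35311) = -2*(-81479) = 162958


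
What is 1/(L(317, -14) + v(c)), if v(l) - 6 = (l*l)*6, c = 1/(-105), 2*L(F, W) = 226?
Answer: 3675/437327 ≈ 0.0084033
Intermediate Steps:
L(F, W) = 113 (L(F, W) = (1/2)*226 = 113)
c = -1/105 ≈ -0.0095238
v(l) = 6 + 6*l**2 (v(l) = 6 + (l*l)*6 = 6 + l**2*6 = 6 + 6*l**2)
1/(L(317, -14) + v(c)) = 1/(113 + (6 + 6*(-1/105)**2)) = 1/(113 + (6 + 6*(1/11025))) = 1/(113 + (6 + 2/3675)) = 1/(113 + 22052/3675) = 1/(437327/3675) = 3675/437327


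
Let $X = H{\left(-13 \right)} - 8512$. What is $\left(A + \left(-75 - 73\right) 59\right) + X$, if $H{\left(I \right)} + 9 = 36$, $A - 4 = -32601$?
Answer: $-49814$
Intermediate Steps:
$A = -32597$ ($A = 4 - 32601 = -32597$)
$H{\left(I \right)} = 27$ ($H{\left(I \right)} = -9 + 36 = 27$)
$X = -8485$ ($X = 27 - 8512 = -8485$)
$\left(A + \left(-75 - 73\right) 59\right) + X = \left(-32597 + \left(-75 - 73\right) 59\right) - 8485 = \left(-32597 - 8732\right) - 8485 = -41329 - 8485 = -49814$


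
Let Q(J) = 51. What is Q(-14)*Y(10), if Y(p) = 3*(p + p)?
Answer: 3060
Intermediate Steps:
Y(p) = 6*p (Y(p) = 3*(2*p) = 6*p)
Q(-14)*Y(10) = 51*(6*10) = 51*60 = 3060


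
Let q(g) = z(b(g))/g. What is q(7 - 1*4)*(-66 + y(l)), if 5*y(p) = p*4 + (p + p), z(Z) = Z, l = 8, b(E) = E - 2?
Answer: -94/5 ≈ -18.800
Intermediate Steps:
b(E) = -2 + E
y(p) = 6*p/5 (y(p) = (p*4 + (p + p))/5 = (4*p + 2*p)/5 = (6*p)/5 = 6*p/5)
q(g) = (-2 + g)/g
q(7 - 1*4)*(-66 + y(l)) = ((-2 + (7 - 1*4))/(7 - 1*4))*(-66 + (6/5)*8) = ((-2 + (7 - 4))/(7 - 4))*(-66 + 48/5) = ((-2 + 3)/3)*(-282/5) = ((⅓)*1)*(-282/5) = (⅓)*(-282/5) = -94/5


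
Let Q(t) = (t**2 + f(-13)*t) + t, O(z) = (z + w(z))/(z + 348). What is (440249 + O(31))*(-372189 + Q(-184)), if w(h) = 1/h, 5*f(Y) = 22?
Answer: -8775811225179079/58745 ≈ -1.4939e+11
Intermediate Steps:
f(Y) = 22/5 (f(Y) = (1/5)*22 = 22/5)
O(z) = (z + 1/z)/(348 + z) (O(z) = (z + 1/z)/(z + 348) = (z + 1/z)/(348 + z))
Q(t) = t**2 + 27*t/5 (Q(t) = (t**2 + 22*t/5) + t = t**2 + 27*t/5)
(440249 + O(31))*(-372189 + Q(-184)) = (440249 + (1 + 31**2)/(31*(348 + 31)))*(-372189 + (1/5)*(-184)*(27 + 5*(-184))) = (440249 + (1/31)*(1 + 961)/379)*(-372189 + (1/5)*(-184)*(27 - 920)) = (440249 + (1/31)*(1/379)*962)*(-372189 + (1/5)*(-184)*(-893)) = (440249 + 962/11749)*(-372189 + 164312/5) = (5172486463/11749)*(-1696633/5) = -8775811225179079/58745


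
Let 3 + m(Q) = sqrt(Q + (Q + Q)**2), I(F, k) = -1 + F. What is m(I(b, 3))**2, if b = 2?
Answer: (3 - sqrt(5))**2 ≈ 0.58359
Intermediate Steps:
m(Q) = -3 + sqrt(Q + 4*Q**2) (m(Q) = -3 + sqrt(Q + (Q + Q)**2) = -3 + sqrt(Q + (2*Q)**2) = -3 + sqrt(Q + 4*Q**2))
m(I(b, 3))**2 = (-3 + sqrt((-1 + 2)*(1 + 4*(-1 + 2))))**2 = (-3 + sqrt(1*(1 + 4*1)))**2 = (-3 + sqrt(1*(1 + 4)))**2 = (-3 + sqrt(1*5))**2 = (-3 + sqrt(5))**2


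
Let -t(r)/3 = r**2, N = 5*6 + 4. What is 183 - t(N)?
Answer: 3651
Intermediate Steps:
N = 34 (N = 30 + 4 = 34)
t(r) = -3*r**2
183 - t(N) = 183 - (-3)*34**2 = 183 - (-3)*1156 = 183 - 1*(-3468) = 183 + 3468 = 3651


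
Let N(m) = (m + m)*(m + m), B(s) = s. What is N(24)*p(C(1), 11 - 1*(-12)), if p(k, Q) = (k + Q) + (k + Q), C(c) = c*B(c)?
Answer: 110592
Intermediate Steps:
C(c) = c² (C(c) = c*c = c²)
p(k, Q) = 2*Q + 2*k (p(k, Q) = (Q + k) + (Q + k) = 2*Q + 2*k)
N(m) = 4*m² (N(m) = (2*m)*(2*m) = 4*m²)
N(24)*p(C(1), 11 - 1*(-12)) = (4*24²)*(2*(11 - 1*(-12)) + 2*1²) = (4*576)*(2*(11 + 12) + 2*1) = 2304*(2*23 + 2) = 2304*(46 + 2) = 2304*48 = 110592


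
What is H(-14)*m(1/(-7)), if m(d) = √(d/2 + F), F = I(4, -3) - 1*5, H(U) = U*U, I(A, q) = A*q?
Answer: 14*I*√3346 ≈ 809.82*I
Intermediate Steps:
H(U) = U²
F = -17 (F = 4*(-3) - 1*5 = -12 - 5 = -17)
m(d) = √(-17 + d/2) (m(d) = √(d/2 - 17) = √(-17 + d/2))
H(-14)*m(1/(-7)) = (-14)²*(√(-68 + 2/(-7))/2) = 196*(√(-68 + 2*(-⅐))/2) = 196*(√(-68 - 2/7)/2) = 196*(√(-478/7)/2) = 196*((I*√3346/7)/2) = 196*(I*√3346/14) = 14*I*√3346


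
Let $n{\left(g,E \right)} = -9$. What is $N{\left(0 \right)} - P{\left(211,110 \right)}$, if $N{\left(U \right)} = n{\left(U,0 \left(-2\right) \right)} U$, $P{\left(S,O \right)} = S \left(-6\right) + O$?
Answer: $1156$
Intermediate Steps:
$P{\left(S,O \right)} = O - 6 S$ ($P{\left(S,O \right)} = - 6 S + O = O - 6 S$)
$N{\left(U \right)} = - 9 U$
$N{\left(0 \right)} - P{\left(211,110 \right)} = \left(-9\right) 0 - \left(110 - 1266\right) = 0 - \left(110 - 1266\right) = 0 - -1156 = 0 + 1156 = 1156$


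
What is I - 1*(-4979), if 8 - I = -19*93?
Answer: 6754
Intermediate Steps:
I = 1775 (I = 8 - (-19)*93 = 8 - 1*(-1767) = 8 + 1767 = 1775)
I - 1*(-4979) = 1775 - 1*(-4979) = 1775 + 4979 = 6754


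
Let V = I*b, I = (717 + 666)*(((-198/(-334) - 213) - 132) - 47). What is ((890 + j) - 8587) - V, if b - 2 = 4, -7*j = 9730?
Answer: 540881241/167 ≈ 3.2388e+6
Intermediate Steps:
j = -1390 (j = -⅐*9730 = -1390)
b = 6 (b = 2 + 4 = 6)
I = -90399795/167 (I = 1383*(((-198*(-1/334) - 213) - 132) - 47) = 1383*(((99/167 - 213) - 132) - 47) = 1383*((-35472/167 - 132) - 47) = 1383*(-57516/167 - 47) = 1383*(-65365/167) = -90399795/167 ≈ -5.4132e+5)
V = -542398770/167 (V = -90399795/167*6 = -542398770/167 ≈ -3.2479e+6)
((890 + j) - 8587) - V = ((890 - 1390) - 8587) - 1*(-542398770/167) = (-500 - 8587) + 542398770/167 = -9087 + 542398770/167 = 540881241/167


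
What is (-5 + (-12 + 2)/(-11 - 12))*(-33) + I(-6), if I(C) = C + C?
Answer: 3189/23 ≈ 138.65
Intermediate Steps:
I(C) = 2*C
(-5 + (-12 + 2)/(-11 - 12))*(-33) + I(-6) = (-5 + (-12 + 2)/(-11 - 12))*(-33) + 2*(-6) = (-5 - 10/(-23))*(-33) - 12 = (-5 - 10*(-1/23))*(-33) - 12 = (-5 + 10/23)*(-33) - 12 = -105/23*(-33) - 12 = 3465/23 - 12 = 3189/23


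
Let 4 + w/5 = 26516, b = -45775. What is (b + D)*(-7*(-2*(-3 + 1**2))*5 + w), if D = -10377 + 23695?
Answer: -4297955940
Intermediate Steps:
w = 132560 (w = -20 + 5*26516 = -20 + 132580 = 132560)
D = 13318
(b + D)*(-7*(-2*(-3 + 1**2))*5 + w) = (-45775 + 13318)*(-7*(-2*(-3 + 1**2))*5 + 132560) = -32457*(-7*(-2*(-3 + 1))*5 + 132560) = -32457*(-7*(-2*(-2))*5 + 132560) = -32457*(-28*5 + 132560) = -32457*(-7*20 + 132560) = -32457*(-140 + 132560) = -32457*132420 = -4297955940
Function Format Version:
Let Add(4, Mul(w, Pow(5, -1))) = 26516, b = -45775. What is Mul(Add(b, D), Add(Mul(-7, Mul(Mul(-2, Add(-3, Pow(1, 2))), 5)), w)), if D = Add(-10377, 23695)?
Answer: -4297955940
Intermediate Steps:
w = 132560 (w = Add(-20, Mul(5, 26516)) = Add(-20, 132580) = 132560)
D = 13318
Mul(Add(b, D), Add(Mul(-7, Mul(Mul(-2, Add(-3, Pow(1, 2))), 5)), w)) = Mul(Add(-45775, 13318), Add(Mul(-7, Mul(Mul(-2, Add(-3, Pow(1, 2))), 5)), 132560)) = Mul(-32457, Add(Mul(-7, Mul(Mul(-2, Add(-3, 1)), 5)), 132560)) = Mul(-32457, Add(Mul(-7, Mul(Mul(-2, -2), 5)), 132560)) = Mul(-32457, Add(Mul(-7, Mul(4, 5)), 132560)) = Mul(-32457, Add(Mul(-7, 20), 132560)) = Mul(-32457, Add(-140, 132560)) = Mul(-32457, 132420) = -4297955940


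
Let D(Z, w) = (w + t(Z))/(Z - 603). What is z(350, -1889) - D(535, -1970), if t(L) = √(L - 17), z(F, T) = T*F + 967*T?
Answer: -84586627/34 + √518/68 ≈ -2.4878e+6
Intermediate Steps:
z(F, T) = 967*T + F*T (z(F, T) = F*T + 967*T = 967*T + F*T)
t(L) = √(-17 + L)
D(Z, w) = (w + √(-17 + Z))/(-603 + Z) (D(Z, w) = (w + √(-17 + Z))/(Z - 603) = (w + √(-17 + Z))/(-603 + Z))
z(350, -1889) - D(535, -1970) = -1889*(967 + 350) - (-1970 + √(-17 + 535))/(-603 + 535) = -1889*1317 - (-1970 + √518)/(-68) = -2487813 - (-1)*(-1970 + √518)/68 = -2487813 - (985/34 - √518/68) = -2487813 + (-985/34 + √518/68) = -84586627/34 + √518/68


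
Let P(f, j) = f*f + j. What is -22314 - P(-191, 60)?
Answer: -58855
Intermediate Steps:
P(f, j) = j + f² (P(f, j) = f² + j = j + f²)
-22314 - P(-191, 60) = -22314 - (60 + (-191)²) = -22314 - (60 + 36481) = -22314 - 1*36541 = -22314 - 36541 = -58855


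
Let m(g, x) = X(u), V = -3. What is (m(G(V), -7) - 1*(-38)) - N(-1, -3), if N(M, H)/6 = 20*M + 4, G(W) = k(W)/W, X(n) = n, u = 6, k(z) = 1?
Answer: 140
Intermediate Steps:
G(W) = 1/W
m(g, x) = 6
N(M, H) = 24 + 120*M (N(M, H) = 6*(20*M + 4) = 6*(4 + 20*M) = 24 + 120*M)
(m(G(V), -7) - 1*(-38)) - N(-1, -3) = (6 - 1*(-38)) - (24 + 120*(-1)) = (6 + 38) - (24 - 120) = 44 - 1*(-96) = 44 + 96 = 140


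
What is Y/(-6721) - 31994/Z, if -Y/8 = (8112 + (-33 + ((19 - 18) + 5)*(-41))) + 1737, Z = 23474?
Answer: 71915353/7171307 ≈ 10.028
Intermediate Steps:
Y = -76560 (Y = -8*((8112 + (-33 + ((19 - 18) + 5)*(-41))) + 1737) = -8*((8112 + (-33 + (1 + 5)*(-41))) + 1737) = -8*((8112 + (-33 + 6*(-41))) + 1737) = -8*((8112 + (-33 - 246)) + 1737) = -8*((8112 - 279) + 1737) = -8*(7833 + 1737) = -8*9570 = -76560)
Y/(-6721) - 31994/Z = -76560/(-6721) - 31994/23474 = -76560*(-1/6721) - 31994*1/23474 = 6960/611 - 15997/11737 = 71915353/7171307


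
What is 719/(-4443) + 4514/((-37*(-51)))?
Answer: 56153/25177 ≈ 2.2303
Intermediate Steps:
719/(-4443) + 4514/((-37*(-51))) = 719*(-1/4443) + 4514/1887 = -719/4443 + 4514*(1/1887) = -719/4443 + 122/51 = 56153/25177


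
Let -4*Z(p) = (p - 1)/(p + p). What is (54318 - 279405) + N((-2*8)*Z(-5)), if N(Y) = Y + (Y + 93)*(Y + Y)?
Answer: -5615667/25 ≈ -2.2463e+5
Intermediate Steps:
Z(p) = -(-1 + p)/(8*p) (Z(p) = -(p - 1)/(4*(p + p)) = -(-1 + p)/(4*(2*p)) = -(-1 + p)*1/(2*p)/4 = -(-1 + p)/(8*p))
N(Y) = Y + 2*Y*(93 + Y) (N(Y) = Y + (93 + Y)*(2*Y) = Y + 2*Y*(93 + Y))
(54318 - 279405) + N((-2*8)*Z(-5)) = (54318 - 279405) + ((-2*8)*((⅛)*(1 - 1*(-5))/(-5)))*(187 + 2*((-2*8)*((⅛)*(1 - 1*(-5))/(-5)))) = -225087 + (-2*(-1)*(1 + 5)/5)*(187 + 2*(-2*(-1)*(1 + 5)/5)) = -225087 + (-2*(-1)*6/5)*(187 + 2*(-2*(-1)*6/5)) = -225087 + (-16*(-3/20))*(187 + 2*(-16*(-3/20))) = -225087 + 12*(187 + 2*(12/5))/5 = -225087 + 12*(187 + 24/5)/5 = -225087 + (12/5)*(959/5) = -225087 + 11508/25 = -5615667/25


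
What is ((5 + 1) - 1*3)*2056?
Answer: 6168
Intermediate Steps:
((5 + 1) - 1*3)*2056 = (6 - 3)*2056 = 3*2056 = 6168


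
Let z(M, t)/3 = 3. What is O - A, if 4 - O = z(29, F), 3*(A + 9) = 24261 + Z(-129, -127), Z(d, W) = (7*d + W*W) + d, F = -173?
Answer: -39346/3 ≈ -13115.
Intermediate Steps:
Z(d, W) = W² + 8*d (Z(d, W) = (7*d + W²) + d = (W² + 7*d) + d = W² + 8*d)
z(M, t) = 9 (z(M, t) = 3*3 = 9)
A = 39331/3 (A = -9 + (24261 + ((-127)² + 8*(-129)))/3 = -9 + (24261 + (16129 - 1032))/3 = -9 + (24261 + 15097)/3 = -9 + (⅓)*39358 = -9 + 39358/3 = 39331/3 ≈ 13110.)
O = -5 (O = 4 - 1*9 = 4 - 9 = -5)
O - A = -5 - 1*39331/3 = -5 - 39331/3 = -39346/3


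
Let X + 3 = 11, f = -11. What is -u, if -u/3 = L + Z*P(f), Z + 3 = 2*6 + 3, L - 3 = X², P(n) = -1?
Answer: 165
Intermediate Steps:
X = 8 (X = -3 + 11 = 8)
L = 67 (L = 3 + 8² = 3 + 64 = 67)
Z = 12 (Z = -3 + (2*6 + 3) = -3 + (12 + 3) = -3 + 15 = 12)
u = -165 (u = -3*(67 + 12*(-1)) = -3*(67 - 12) = -3*55 = -165)
-u = -1*(-165) = 165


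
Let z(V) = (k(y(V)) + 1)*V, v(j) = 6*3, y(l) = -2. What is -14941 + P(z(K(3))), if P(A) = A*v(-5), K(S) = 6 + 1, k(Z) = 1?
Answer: -14689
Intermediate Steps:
K(S) = 7
v(j) = 18
z(V) = 2*V (z(V) = (1 + 1)*V = 2*V)
P(A) = 18*A (P(A) = A*18 = 18*A)
-14941 + P(z(K(3))) = -14941 + 18*(2*7) = -14941 + 18*14 = -14941 + 252 = -14689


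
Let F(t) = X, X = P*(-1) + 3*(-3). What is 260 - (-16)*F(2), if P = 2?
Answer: 84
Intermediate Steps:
X = -11 (X = 2*(-1) + 3*(-3) = -2 - 9 = -11)
F(t) = -11
260 - (-16)*F(2) = 260 - (-16)*(-11) = 260 - 1*176 = 260 - 176 = 84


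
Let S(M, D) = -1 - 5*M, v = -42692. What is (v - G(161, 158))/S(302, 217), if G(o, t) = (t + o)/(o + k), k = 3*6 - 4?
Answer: 7471419/264425 ≈ 28.255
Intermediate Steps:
k = 14 (k = 18 - 4 = 14)
G(o, t) = (o + t)/(14 + o) (G(o, t) = (t + o)/(o + 14) = (o + t)/(14 + o))
(v - G(161, 158))/S(302, 217) = (-42692 - (161 + 158)/(14 + 161))/(-1 - 5*302) = (-42692 - 319/175)/(-1 - 1510) = (-42692 - 319/175)/(-1511) = (-42692 - 1*319/175)*(-1/1511) = (-42692 - 319/175)*(-1/1511) = -7471419/175*(-1/1511) = 7471419/264425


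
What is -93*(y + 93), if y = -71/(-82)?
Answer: -715821/82 ≈ -8729.5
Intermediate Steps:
y = 71/82 (y = -71*(-1/82) = 71/82 ≈ 0.86585)
-93*(y + 93) = -93*(71/82 + 93) = -93*7697/82 = -715821/82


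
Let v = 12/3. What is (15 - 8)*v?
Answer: 28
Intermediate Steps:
v = 4 (v = 12*(⅓) = 4)
(15 - 8)*v = (15 - 8)*4 = 7*4 = 28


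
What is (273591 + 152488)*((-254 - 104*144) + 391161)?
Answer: 160176304549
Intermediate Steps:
(273591 + 152488)*((-254 - 104*144) + 391161) = 426079*((-254 - 14976) + 391161) = 426079*(-15230 + 391161) = 426079*375931 = 160176304549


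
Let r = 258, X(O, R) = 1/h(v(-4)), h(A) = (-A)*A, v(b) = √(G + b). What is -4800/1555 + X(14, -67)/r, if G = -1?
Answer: -1238089/401190 ≈ -3.0860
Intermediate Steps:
v(b) = √(-1 + b)
h(A) = -A²
X(O, R) = ⅕ (X(O, R) = 1/(-(√(-1 - 4))²) = 1/(-(√(-5))²) = 1/(-(I*√5)²) = 1/(-1*(-5)) = 1/5 = ⅕)
-4800/1555 + X(14, -67)/r = -4800/1555 + (⅕)/258 = -4800*1/1555 + (⅕)*(1/258) = -960/311 + 1/1290 = -1238089/401190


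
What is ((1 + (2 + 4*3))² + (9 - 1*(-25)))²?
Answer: 67081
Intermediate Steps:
((1 + (2 + 4*3))² + (9 - 1*(-25)))² = ((1 + (2 + 12))² + (9 + 25))² = ((1 + 14)² + 34)² = (15² + 34)² = (225 + 34)² = 259² = 67081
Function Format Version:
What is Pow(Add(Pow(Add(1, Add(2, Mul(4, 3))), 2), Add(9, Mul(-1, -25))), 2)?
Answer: 67081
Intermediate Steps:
Pow(Add(Pow(Add(1, Add(2, Mul(4, 3))), 2), Add(9, Mul(-1, -25))), 2) = Pow(Add(Pow(Add(1, Add(2, 12)), 2), Add(9, 25)), 2) = Pow(Add(Pow(Add(1, 14), 2), 34), 2) = Pow(Add(Pow(15, 2), 34), 2) = Pow(Add(225, 34), 2) = Pow(259, 2) = 67081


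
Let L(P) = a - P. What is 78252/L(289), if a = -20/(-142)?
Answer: -5555892/20509 ≈ -270.90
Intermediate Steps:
a = 10/71 (a = -20*(-1/142) = 10/71 ≈ 0.14085)
L(P) = 10/71 - P
78252/L(289) = 78252/(10/71 - 1*289) = 78252/(10/71 - 289) = 78252/(-20509/71) = 78252*(-71/20509) = -5555892/20509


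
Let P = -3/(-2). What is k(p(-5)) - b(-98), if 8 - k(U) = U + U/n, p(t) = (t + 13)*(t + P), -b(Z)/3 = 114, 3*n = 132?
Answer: 4165/11 ≈ 378.64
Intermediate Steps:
n = 44 (n = (1/3)*132 = 44)
b(Z) = -342 (b(Z) = -3*114 = -342)
P = 3/2 (P = -3*(-1/2) = 3/2 ≈ 1.5000)
p(t) = (13 + t)*(3/2 + t) (p(t) = (t + 13)*(t + 3/2) = (13 + t)*(3/2 + t))
k(U) = 8 - 45*U/44 (k(U) = 8 - (U + U/44) = 8 - 45*U/44)
k(p(-5)) - b(-98) = (8 - 45*(39/2 + (-5)**2 + (29/2)*(-5))/44) - 1*(-342) = (8 - 45*(39/2 + 25 - 145/2)/44) + 342 = (8 - 45/44*(-28)) + 342 = (8 + 315/11) + 342 = 403/11 + 342 = 4165/11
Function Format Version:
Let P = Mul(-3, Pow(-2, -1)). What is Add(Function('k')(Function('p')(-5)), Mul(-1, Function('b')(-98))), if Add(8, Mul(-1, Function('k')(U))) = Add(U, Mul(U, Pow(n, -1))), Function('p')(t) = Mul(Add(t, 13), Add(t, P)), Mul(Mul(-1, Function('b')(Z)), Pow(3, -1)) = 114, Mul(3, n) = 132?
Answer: Rational(4165, 11) ≈ 378.64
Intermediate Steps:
n = 44 (n = Mul(Rational(1, 3), 132) = 44)
Function('b')(Z) = -342 (Function('b')(Z) = Mul(-3, 114) = -342)
P = Rational(3, 2) (P = Mul(-3, Rational(-1, 2)) = Rational(3, 2) ≈ 1.5000)
Function('p')(t) = Mul(Add(13, t), Add(Rational(3, 2), t)) (Function('p')(t) = Mul(Add(t, 13), Add(t, Rational(3, 2))) = Mul(Add(13, t), Add(Rational(3, 2), t)))
Function('k')(U) = Add(8, Mul(Rational(-45, 44), U)) (Function('k')(U) = Add(8, Mul(-1, Add(U, Mul(U, Pow(44, -1))))) = Add(8, Mul(-1, Add(U, Mul(U, Rational(1, 44))))) = Add(8, Mul(-1, Add(U, Mul(Rational(1, 44), U)))) = Add(8, Mul(-1, Mul(Rational(45, 44), U))) = Add(8, Mul(Rational(-45, 44), U)))
Add(Function('k')(Function('p')(-5)), Mul(-1, Function('b')(-98))) = Add(Add(8, Mul(Rational(-45, 44), Add(Rational(39, 2), Pow(-5, 2), Mul(Rational(29, 2), -5)))), Mul(-1, -342)) = Add(Add(8, Mul(Rational(-45, 44), Add(Rational(39, 2), 25, Rational(-145, 2)))), 342) = Add(Add(8, Mul(Rational(-45, 44), -28)), 342) = Add(Add(8, Rational(315, 11)), 342) = Add(Rational(403, 11), 342) = Rational(4165, 11)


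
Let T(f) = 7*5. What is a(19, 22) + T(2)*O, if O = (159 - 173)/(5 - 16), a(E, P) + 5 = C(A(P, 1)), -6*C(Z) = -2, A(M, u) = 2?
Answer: 1316/33 ≈ 39.879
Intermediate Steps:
T(f) = 35
C(Z) = ⅓ (C(Z) = -⅙*(-2) = ⅓)
a(E, P) = -14/3 (a(E, P) = -5 + ⅓ = -14/3)
O = 14/11 (O = -14/(-11) = -14*(-1/11) = 14/11 ≈ 1.2727)
a(19, 22) + T(2)*O = -14/3 + 35*(14/11) = -14/3 + 490/11 = 1316/33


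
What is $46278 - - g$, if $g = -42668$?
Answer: $3610$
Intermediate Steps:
$46278 - - g = 46278 - \left(-1\right) \left(-42668\right) = 46278 - 42668 = 3610$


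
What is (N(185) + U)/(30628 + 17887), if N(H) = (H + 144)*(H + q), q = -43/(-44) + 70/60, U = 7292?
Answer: 9089831/6403980 ≈ 1.4194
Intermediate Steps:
q = 283/132 (q = -43*(-1/44) + 70*(1/60) = 43/44 + 7/6 = 283/132 ≈ 2.1439)
N(H) = (144 + H)*(283/132 + H) (N(H) = (H + 144)*(H + 283/132) = (144 + H)*(283/132 + H))
(N(185) + U)/(30628 + 17887) = ((3396/11 + 185² + (19291/132)*185) + 7292)/(30628 + 17887) = ((3396/11 + 34225 + 3568835/132) + 7292)/48515 = (8127287/132 + 7292)*(1/48515) = (9089831/132)*(1/48515) = 9089831/6403980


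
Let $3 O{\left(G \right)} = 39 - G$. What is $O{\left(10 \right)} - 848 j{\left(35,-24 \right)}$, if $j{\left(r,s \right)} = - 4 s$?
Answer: $- \frac{244195}{3} \approx -81398.0$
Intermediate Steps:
$O{\left(G \right)} = 13 - \frac{G}{3}$ ($O{\left(G \right)} = \frac{39 - G}{3} = 13 - \frac{G}{3}$)
$O{\left(10 \right)} - 848 j{\left(35,-24 \right)} = \left(13 - \frac{10}{3}\right) - 848 \left(\left(-4\right) \left(-24\right)\right) = \left(13 - \frac{10}{3}\right) - 81408 = \frac{29}{3} - 81408 = - \frac{244195}{3}$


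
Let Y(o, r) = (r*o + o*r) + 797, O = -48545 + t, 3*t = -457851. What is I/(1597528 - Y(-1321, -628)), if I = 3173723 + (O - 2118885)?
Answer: -853676/62445 ≈ -13.671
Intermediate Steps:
t = -152617 (t = (⅓)*(-457851) = -152617)
O = -201162 (O = -48545 - 152617 = -201162)
Y(o, r) = 797 + 2*o*r (Y(o, r) = (o*r + o*r) + 797 = 2*o*r + 797 = 797 + 2*o*r)
I = 853676 (I = 3173723 + (-201162 - 2118885) = 3173723 - 2320047 = 853676)
I/(1597528 - Y(-1321, -628)) = 853676/(1597528 - (797 + 2*(-1321)*(-628))) = 853676/(1597528 - (797 + 1659176)) = 853676/(1597528 - 1*1659973) = 853676/(1597528 - 1659973) = 853676/(-62445) = 853676*(-1/62445) = -853676/62445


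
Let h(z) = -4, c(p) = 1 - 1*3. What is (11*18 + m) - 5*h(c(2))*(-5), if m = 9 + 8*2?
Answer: 123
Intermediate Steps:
c(p) = -2 (c(p) = 1 - 3 = -2)
m = 25 (m = 9 + 16 = 25)
(11*18 + m) - 5*h(c(2))*(-5) = (11*18 + 25) - 5*(-4)*(-5) = (198 + 25) + 20*(-5) = 223 - 100 = 123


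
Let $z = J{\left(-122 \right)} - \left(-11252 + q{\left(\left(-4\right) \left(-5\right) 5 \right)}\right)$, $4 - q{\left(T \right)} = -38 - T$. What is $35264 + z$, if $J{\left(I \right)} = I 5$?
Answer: $45764$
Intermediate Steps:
$J{\left(I \right)} = 5 I$
$q{\left(T \right)} = 42 + T$ ($q{\left(T \right)} = 4 - \left(-38 - T\right) = 4 + \left(38 + T\right) = 42 + T$)
$z = 10500$ ($z = 5 \left(-122\right) - \left(-11252 + \left(42 + \left(-4\right) \left(-5\right) 5\right)\right) = -610 - \left(-11252 + \left(42 + 20 \cdot 5\right)\right) = -610 - \left(-11252 + \left(42 + 100\right)\right) = -610 - \left(-11252 + 142\right) = -610 - -11110 = -610 + 11110 = 10500$)
$35264 + z = 35264 + 10500 = 45764$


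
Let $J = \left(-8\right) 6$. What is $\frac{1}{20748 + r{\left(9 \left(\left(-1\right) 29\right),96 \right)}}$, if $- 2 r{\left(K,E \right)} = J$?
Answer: $\frac{1}{20772} \approx 4.8142 \cdot 10^{-5}$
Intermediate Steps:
$J = -48$
$r{\left(K,E \right)} = 24$ ($r{\left(K,E \right)} = \left(- \frac{1}{2}\right) \left(-48\right) = 24$)
$\frac{1}{20748 + r{\left(9 \left(\left(-1\right) 29\right),96 \right)}} = \frac{1}{20748 + 24} = \frac{1}{20772}$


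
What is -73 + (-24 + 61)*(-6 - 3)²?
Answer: 2924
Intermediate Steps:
-73 + (-24 + 61)*(-6 - 3)² = -73 + 37*(-9)² = -73 + 37*81 = -73 + 2997 = 2924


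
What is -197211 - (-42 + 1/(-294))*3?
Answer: -19314329/98 ≈ -1.9709e+5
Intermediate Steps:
-197211 - (-42 + 1/(-294))*3 = -197211 - (-42 - 1/294)*3 = -197211 - (-12349)*3/294 = -197211 - 1*(-12349/98) = -197211 + 12349/98 = -19314329/98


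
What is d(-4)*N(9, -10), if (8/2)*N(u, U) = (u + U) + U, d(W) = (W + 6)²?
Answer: -11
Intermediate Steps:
d(W) = (6 + W)²
N(u, U) = U/2 + u/4 (N(u, U) = ((u + U) + U)/4 = ((U + u) + U)/4 = (u + 2*U)/4 = U/2 + u/4)
d(-4)*N(9, -10) = (6 - 4)²*((½)*(-10) + (¼)*9) = 2²*(-5 + 9/4) = 4*(-11/4) = -11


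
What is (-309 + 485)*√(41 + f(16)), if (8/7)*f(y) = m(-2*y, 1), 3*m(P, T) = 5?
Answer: 44*√6114/3 ≈ 1146.8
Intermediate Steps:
m(P, T) = 5/3 (m(P, T) = (⅓)*5 = 5/3)
f(y) = 35/24 (f(y) = (7/8)*(5/3) = 35/24)
(-309 + 485)*√(41 + f(16)) = (-309 + 485)*√(41 + 35/24) = 176*√(1019/24) = 176*(√6114/12) = 44*√6114/3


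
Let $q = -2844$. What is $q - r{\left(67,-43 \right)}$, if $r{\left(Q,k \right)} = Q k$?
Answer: $37$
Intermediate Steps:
$q - r{\left(67,-43 \right)} = -2844 - 67 \left(-43\right) = -2844 - -2881 = -2844 + 2881 = 37$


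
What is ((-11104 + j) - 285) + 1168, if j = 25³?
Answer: 5404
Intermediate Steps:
j = 15625
((-11104 + j) - 285) + 1168 = ((-11104 + 15625) - 285) + 1168 = (4521 - 285) + 1168 = 4236 + 1168 = 5404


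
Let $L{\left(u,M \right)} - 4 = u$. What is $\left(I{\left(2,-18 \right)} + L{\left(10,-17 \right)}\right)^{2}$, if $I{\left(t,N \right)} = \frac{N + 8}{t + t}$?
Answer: $\frac{529}{4} \approx 132.25$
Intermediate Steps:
$I{\left(t,N \right)} = \frac{8 + N}{2 t}$
$L{\left(u,M \right)} = 4 + u$
$\left(I{\left(2,-18 \right)} + L{\left(10,-17 \right)}\right)^{2} = \left(\frac{8 - 18}{2 \cdot 2} + \left(4 + 10\right)\right)^{2} = \left(\frac{1}{2} \cdot \frac{1}{2} \left(-10\right) + 14\right)^{2} = \left(- \frac{5}{2} + 14\right)^{2} = \left(\frac{23}{2}\right)^{2} = \frac{529}{4}$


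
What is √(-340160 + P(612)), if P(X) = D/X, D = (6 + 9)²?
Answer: 3*I*√43691615/34 ≈ 583.23*I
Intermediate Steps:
D = 225 (D = 15² = 225)
P(X) = 225/X
√(-340160 + P(612)) = √(-340160 + 225/612) = √(-340160 + 225*(1/612)) = √(-340160 + 25/68) = √(-23130855/68) = 3*I*√43691615/34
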